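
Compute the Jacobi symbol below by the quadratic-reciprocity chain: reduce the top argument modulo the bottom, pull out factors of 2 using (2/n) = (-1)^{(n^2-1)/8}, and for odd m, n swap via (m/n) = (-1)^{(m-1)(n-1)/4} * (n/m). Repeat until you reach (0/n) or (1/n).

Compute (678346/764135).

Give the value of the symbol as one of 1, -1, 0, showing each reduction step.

1

factor out 2^1: 678346 = 2^1·339173; with 764135 mod 8 = 7, (2/764135) = +1; sign now +1; continue with (339173/764135)
flip (339173/764135) -> (764135/339173): both odd, 339173 mod 4 = 1, 764135 mod 4 = 3, so the flip contributes +1; sign now +1
(764135/339173): 764135 mod 339173 = 85789, so (764135/339173) = (85789/339173)
flip (85789/339173) -> (339173/85789): both odd, 85789 mod 4 = 1, 339173 mod 4 = 1, so the flip contributes +1; sign now +1
(339173/85789): 339173 mod 85789 = 81806, so (339173/85789) = (81806/85789)
factor out 2^1: 81806 = 2^1·40903; with 85789 mod 8 = 5, (2/85789) = -1; sign now -1; continue with (40903/85789)
flip (40903/85789) -> (85789/40903): both odd, 40903 mod 4 = 3, 85789 mod 4 = 1, so the flip contributes +1; sign now -1
(85789/40903): 85789 mod 40903 = 3983, so (85789/40903) = (3983/40903)
flip (3983/40903) -> (40903/3983): both odd, 3983 mod 4 = 3, 40903 mod 4 = 3, so the flip contributes -1; sign now +1
(40903/3983): 40903 mod 3983 = 1073, so (40903/3983) = (1073/3983)
flip (1073/3983) -> (3983/1073): both odd, 1073 mod 4 = 1, 3983 mod 4 = 3, so the flip contributes +1; sign now +1
(3983/1073): 3983 mod 1073 = 764, so (3983/1073) = (764/1073)
factor out 2^2: 764 = 2^2·191; with 1073 mod 8 = 1, (2/1073) = +1; sign now +1; continue with (191/1073)
flip (191/1073) -> (1073/191): both odd, 191 mod 4 = 3, 1073 mod 4 = 1, so the flip contributes +1; sign now +1
(1073/191): 1073 mod 191 = 118, so (1073/191) = (118/191)
factor out 2^1: 118 = 2^1·59; with 191 mod 8 = 7, (2/191) = +1; sign now +1; continue with (59/191)
flip (59/191) -> (191/59): both odd, 59 mod 4 = 3, 191 mod 4 = 3, so the flip contributes -1; sign now -1
(191/59): 191 mod 59 = 14, so (191/59) = (14/59)
factor out 2^1: 14 = 2^1·7; with 59 mod 8 = 3, (2/59) = -1; sign now +1; continue with (7/59)
flip (7/59) -> (59/7): both odd, 7 mod 4 = 3, 59 mod 4 = 3, so the flip contributes -1; sign now -1
(59/7): 59 mod 7 = 3, so (59/7) = (3/7)
flip (3/7) -> (7/3): both odd, 3 mod 4 = 3, 7 mod 4 = 3, so the flip contributes -1; sign now +1
(7/3): 7 mod 3 = 1, so (7/3) = (1/3)
reached (1/3) = 1, so the symbol is +1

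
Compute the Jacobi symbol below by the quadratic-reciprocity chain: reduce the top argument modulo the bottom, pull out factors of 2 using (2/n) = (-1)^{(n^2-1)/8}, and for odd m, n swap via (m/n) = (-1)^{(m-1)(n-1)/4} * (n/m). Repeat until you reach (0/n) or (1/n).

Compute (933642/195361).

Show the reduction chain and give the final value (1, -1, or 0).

1

(933642/195361) = (152198/195361)   [reduce mod 195361]
152198 = 2^1·76099; (2/195361) = +1 since 195361 mod 8 = 1, so (152198/195361) = (+1)^1·(76099/195361); sign now +1
reciprocity: (76099/195361) = +1·(195361/76099) since 76099 mod 4 = 3, 195361 mod 4 = 1; sign now +1
(195361/76099) = (43163/76099)   [reduce mod 76099]
reciprocity: (43163/76099) = -1·(76099/43163) since 43163 mod 4 = 3, 76099 mod 4 = 3; sign now -1
(76099/43163) = (32936/43163)   [reduce mod 43163]
32936 = 2^3·4117; (2/43163) = -1 since 43163 mod 8 = 3, so (32936/43163) = (-1)^3·(4117/43163); sign now +1
reciprocity: (4117/43163) = +1·(43163/4117) since 4117 mod 4 = 1, 43163 mod 4 = 3; sign now +1
(43163/4117) = (1993/4117)   [reduce mod 4117]
reciprocity: (1993/4117) = +1·(4117/1993) since 1993 mod 4 = 1, 4117 mod 4 = 1; sign now +1
(4117/1993) = (131/1993)   [reduce mod 1993]
reciprocity: (131/1993) = +1·(1993/131) since 131 mod 4 = 3, 1993 mod 4 = 1; sign now +1
(1993/131) = (28/131)   [reduce mod 131]
28 = 2^2·7; (2/131) = -1 since 131 mod 8 = 3, so (28/131) = (-1)^2·(7/131); sign now +1
reciprocity: (7/131) = -1·(131/7) since 7 mod 4 = 3, 131 mod 4 = 3; sign now -1
(131/7) = (5/7)   [reduce mod 7]
reciprocity: (5/7) = +1·(7/5) since 5 mod 4 = 1, 7 mod 4 = 3; sign now -1
(7/5) = (2/5)   [reduce mod 5]
2 = 2^1·1; (2/5) = -1 since 5 mod 8 = 5, so (2/5) = (-1)^1·(1/5); sign now +1
(1/5) = 1; final value = sign = +1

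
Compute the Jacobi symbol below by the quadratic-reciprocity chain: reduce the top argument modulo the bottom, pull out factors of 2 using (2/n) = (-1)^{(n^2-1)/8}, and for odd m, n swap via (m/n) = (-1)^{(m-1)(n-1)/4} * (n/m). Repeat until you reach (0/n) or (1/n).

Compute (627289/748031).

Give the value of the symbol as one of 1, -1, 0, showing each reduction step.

0

reciprocity: (627289/748031) = +1·(748031/627289) since 627289 mod 4 = 1, 748031 mod 4 = 3; sign now +1
(748031/627289) = (120742/627289)   [reduce mod 627289]
120742 = 2^1·60371; (2/627289) = +1 since 627289 mod 8 = 1, so (120742/627289) = (+1)^1·(60371/627289); sign now +1
reciprocity: (60371/627289) = +1·(627289/60371) since 60371 mod 4 = 3, 627289 mod 4 = 1; sign now +1
(627289/60371) = (23579/60371)   [reduce mod 60371]
reciprocity: (23579/60371) = -1·(60371/23579) since 23579 mod 4 = 3, 60371 mod 4 = 3; sign now -1
(60371/23579) = (13213/23579)   [reduce mod 23579]
reciprocity: (13213/23579) = +1·(23579/13213) since 13213 mod 4 = 1, 23579 mod 4 = 3; sign now -1
(23579/13213) = (10366/13213)   [reduce mod 13213]
10366 = 2^1·5183; (2/13213) = -1 since 13213 mod 8 = 5, so (10366/13213) = (-1)^1·(5183/13213); sign now +1
reciprocity: (5183/13213) = +1·(13213/5183) since 5183 mod 4 = 3, 13213 mod 4 = 1; sign now +1
(13213/5183) = (2847/5183)   [reduce mod 5183]
reciprocity: (2847/5183) = -1·(5183/2847) since 2847 mod 4 = 3, 5183 mod 4 = 3; sign now -1
(5183/2847) = (2336/2847)   [reduce mod 2847]
2336 = 2^5·73; (2/2847) = +1 since 2847 mod 8 = 7, so (2336/2847) = (+1)^5·(73/2847); sign now -1
reciprocity: (73/2847) = +1·(2847/73) since 73 mod 4 = 1, 2847 mod 4 = 3; sign now -1
(2847/73) = (0/73)   [reduce mod 73]
(0/73) = 0   [gcd(a, n) > 1]; final value = 0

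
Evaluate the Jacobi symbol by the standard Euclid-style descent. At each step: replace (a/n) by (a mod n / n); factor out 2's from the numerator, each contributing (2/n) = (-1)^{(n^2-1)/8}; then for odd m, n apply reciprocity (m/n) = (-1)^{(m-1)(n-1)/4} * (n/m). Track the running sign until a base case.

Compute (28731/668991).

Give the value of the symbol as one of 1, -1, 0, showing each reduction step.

reciprocity: (28731/668991) = -1·(668991/28731) since 28731 mod 4 = 3, 668991 mod 4 = 3; sign now -1
(668991/28731) = (8178/28731)   [reduce mod 28731]
8178 = 2^1·4089; (2/28731) = -1 since 28731 mod 8 = 3, so (8178/28731) = (-1)^1·(4089/28731); sign now +1
reciprocity: (4089/28731) = +1·(28731/4089) since 4089 mod 4 = 1, 28731 mod 4 = 3; sign now +1
(28731/4089) = (108/4089)   [reduce mod 4089]
108 = 2^2·27; (2/4089) = +1 since 4089 mod 8 = 1, so (108/4089) = (+1)^2·(27/4089); sign now +1
reciprocity: (27/4089) = +1·(4089/27) since 27 mod 4 = 3, 4089 mod 4 = 1; sign now +1
(4089/27) = (12/27)   [reduce mod 27]
12 = 2^2·3; (2/27) = -1 since 27 mod 8 = 3, so (12/27) = (-1)^2·(3/27); sign now +1
reciprocity: (3/27) = -1·(27/3) since 3 mod 4 = 3, 27 mod 4 = 3; sign now -1
(27/3) = (0/3)   [reduce mod 3]
(0/3) = 0   [gcd(a, n) > 1]; final value = 0

0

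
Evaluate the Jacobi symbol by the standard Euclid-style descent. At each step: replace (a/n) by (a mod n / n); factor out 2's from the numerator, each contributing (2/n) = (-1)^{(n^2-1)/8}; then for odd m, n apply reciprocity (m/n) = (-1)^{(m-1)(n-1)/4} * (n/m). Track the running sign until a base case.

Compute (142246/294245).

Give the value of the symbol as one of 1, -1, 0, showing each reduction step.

factor out 2^1: 142246 = 2^1·71123; with 294245 mod 8 = 5, (2/294245) = -1; sign now -1; continue with (71123/294245)
flip (71123/294245) -> (294245/71123): both odd, 71123 mod 4 = 3, 294245 mod 4 = 1, so the flip contributes +1; sign now -1
(294245/71123): 294245 mod 71123 = 9753, so (294245/71123) = (9753/71123)
flip (9753/71123) -> (71123/9753): both odd, 9753 mod 4 = 1, 71123 mod 4 = 3, so the flip contributes +1; sign now -1
(71123/9753): 71123 mod 9753 = 2852, so (71123/9753) = (2852/9753)
factor out 2^2: 2852 = 2^2·713; with 9753 mod 8 = 1, (2/9753) = +1; sign now -1; continue with (713/9753)
flip (713/9753) -> (9753/713): both odd, 713 mod 4 = 1, 9753 mod 4 = 1, so the flip contributes +1; sign now -1
(9753/713): 9753 mod 713 = 484, so (9753/713) = (484/713)
factor out 2^2: 484 = 2^2·121; with 713 mod 8 = 1, (2/713) = +1; sign now -1; continue with (121/713)
flip (121/713) -> (713/121): both odd, 121 mod 4 = 1, 713 mod 4 = 1, so the flip contributes +1; sign now -1
(713/121): 713 mod 121 = 108, so (713/121) = (108/121)
factor out 2^2: 108 = 2^2·27; with 121 mod 8 = 1, (2/121) = +1; sign now -1; continue with (27/121)
flip (27/121) -> (121/27): both odd, 27 mod 4 = 3, 121 mod 4 = 1, so the flip contributes +1; sign now -1
(121/27): 121 mod 27 = 13, so (121/27) = (13/27)
flip (13/27) -> (27/13): both odd, 13 mod 4 = 1, 27 mod 4 = 3, so the flip contributes +1; sign now -1
(27/13): 27 mod 13 = 1, so (27/13) = (1/13)
reached (1/13) = 1, so the symbol is -1

-1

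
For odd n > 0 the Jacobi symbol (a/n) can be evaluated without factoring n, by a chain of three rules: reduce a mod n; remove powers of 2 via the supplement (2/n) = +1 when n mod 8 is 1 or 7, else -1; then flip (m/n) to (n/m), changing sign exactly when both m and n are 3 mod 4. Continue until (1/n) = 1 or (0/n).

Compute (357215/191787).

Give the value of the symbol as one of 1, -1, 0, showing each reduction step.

1

(357215/191787) = (165428/191787)   [reduce mod 191787]
165428 = 2^2·41357; (2/191787) = -1 since 191787 mod 8 = 3, so (165428/191787) = (-1)^2·(41357/191787); sign now +1
reciprocity: (41357/191787) = +1·(191787/41357) since 41357 mod 4 = 1, 191787 mod 4 = 3; sign now +1
(191787/41357) = (26359/41357)   [reduce mod 41357]
reciprocity: (26359/41357) = +1·(41357/26359) since 26359 mod 4 = 3, 41357 mod 4 = 1; sign now +1
(41357/26359) = (14998/26359)   [reduce mod 26359]
14998 = 2^1·7499; (2/26359) = +1 since 26359 mod 8 = 7, so (14998/26359) = (+1)^1·(7499/26359); sign now +1
reciprocity: (7499/26359) = -1·(26359/7499) since 7499 mod 4 = 3, 26359 mod 4 = 3; sign now -1
(26359/7499) = (3862/7499)   [reduce mod 7499]
3862 = 2^1·1931; (2/7499) = -1 since 7499 mod 8 = 3, so (3862/7499) = (-1)^1·(1931/7499); sign now +1
reciprocity: (1931/7499) = -1·(7499/1931) since 1931 mod 4 = 3, 7499 mod 4 = 3; sign now -1
(7499/1931) = (1706/1931)   [reduce mod 1931]
1706 = 2^1·853; (2/1931) = -1 since 1931 mod 8 = 3, so (1706/1931) = (-1)^1·(853/1931); sign now +1
reciprocity: (853/1931) = +1·(1931/853) since 853 mod 4 = 1, 1931 mod 4 = 3; sign now +1
(1931/853) = (225/853)   [reduce mod 853]
reciprocity: (225/853) = +1·(853/225) since 225 mod 4 = 1, 853 mod 4 = 1; sign now +1
(853/225) = (178/225)   [reduce mod 225]
178 = 2^1·89; (2/225) = +1 since 225 mod 8 = 1, so (178/225) = (+1)^1·(89/225); sign now +1
reciprocity: (89/225) = +1·(225/89) since 89 mod 4 = 1, 225 mod 4 = 1; sign now +1
(225/89) = (47/89)   [reduce mod 89]
reciprocity: (47/89) = +1·(89/47) since 47 mod 4 = 3, 89 mod 4 = 1; sign now +1
(89/47) = (42/47)   [reduce mod 47]
42 = 2^1·21; (2/47) = +1 since 47 mod 8 = 7, so (42/47) = (+1)^1·(21/47); sign now +1
reciprocity: (21/47) = +1·(47/21) since 21 mod 4 = 1, 47 mod 4 = 3; sign now +1
(47/21) = (5/21)   [reduce mod 21]
reciprocity: (5/21) = +1·(21/5) since 5 mod 4 = 1, 21 mod 4 = 1; sign now +1
(21/5) = (1/5)   [reduce mod 5]
(1/5) = 1; final value = sign = +1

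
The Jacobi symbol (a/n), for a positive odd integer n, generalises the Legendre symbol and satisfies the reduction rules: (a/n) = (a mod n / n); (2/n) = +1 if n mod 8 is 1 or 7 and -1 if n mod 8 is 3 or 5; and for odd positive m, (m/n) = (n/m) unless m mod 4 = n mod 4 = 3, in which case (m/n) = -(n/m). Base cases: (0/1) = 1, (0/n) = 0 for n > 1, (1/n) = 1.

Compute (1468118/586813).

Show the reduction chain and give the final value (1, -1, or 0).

(1468118/586813): 1468118 mod 586813 = 294492, so (1468118/586813) = (294492/586813)
factor out 2^2: 294492 = 2^2·73623; with 586813 mod 8 = 5, (2/586813) = -1; sign now +1; continue with (73623/586813)
flip (73623/586813) -> (586813/73623): both odd, 73623 mod 4 = 3, 586813 mod 4 = 1, so the flip contributes +1; sign now +1
(586813/73623): 586813 mod 73623 = 71452, so (586813/73623) = (71452/73623)
factor out 2^2: 71452 = 2^2·17863; with 73623 mod 8 = 7, (2/73623) = +1; sign now +1; continue with (17863/73623)
flip (17863/73623) -> (73623/17863): both odd, 17863 mod 4 = 3, 73623 mod 4 = 3, so the flip contributes -1; sign now -1
(73623/17863): 73623 mod 17863 = 2171, so (73623/17863) = (2171/17863)
flip (2171/17863) -> (17863/2171): both odd, 2171 mod 4 = 3, 17863 mod 4 = 3, so the flip contributes -1; sign now +1
(17863/2171): 17863 mod 2171 = 495, so (17863/2171) = (495/2171)
flip (495/2171) -> (2171/495): both odd, 495 mod 4 = 3, 2171 mod 4 = 3, so the flip contributes -1; sign now -1
(2171/495): 2171 mod 495 = 191, so (2171/495) = (191/495)
flip (191/495) -> (495/191): both odd, 191 mod 4 = 3, 495 mod 4 = 3, so the flip contributes -1; sign now +1
(495/191): 495 mod 191 = 113, so (495/191) = (113/191)
flip (113/191) -> (191/113): both odd, 113 mod 4 = 1, 191 mod 4 = 3, so the flip contributes +1; sign now +1
(191/113): 191 mod 113 = 78, so (191/113) = (78/113)
factor out 2^1: 78 = 2^1·39; with 113 mod 8 = 1, (2/113) = +1; sign now +1; continue with (39/113)
flip (39/113) -> (113/39): both odd, 39 mod 4 = 3, 113 mod 4 = 1, so the flip contributes +1; sign now +1
(113/39): 113 mod 39 = 35, so (113/39) = (35/39)
flip (35/39) -> (39/35): both odd, 35 mod 4 = 3, 39 mod 4 = 3, so the flip contributes -1; sign now -1
(39/35): 39 mod 35 = 4, so (39/35) = (4/35)
factor out 2^2: 4 = 2^2·1; with 35 mod 8 = 3, (2/35) = -1; sign now -1; continue with (1/35)
reached (1/35) = 1, so the symbol is -1

-1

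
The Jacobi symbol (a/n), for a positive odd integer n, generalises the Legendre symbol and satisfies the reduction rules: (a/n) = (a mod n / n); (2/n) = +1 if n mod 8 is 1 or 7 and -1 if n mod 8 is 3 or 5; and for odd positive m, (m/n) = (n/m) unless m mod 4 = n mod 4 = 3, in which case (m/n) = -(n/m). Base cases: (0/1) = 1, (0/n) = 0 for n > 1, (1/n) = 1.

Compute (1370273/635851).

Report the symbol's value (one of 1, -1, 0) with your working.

-1

(1370273/635851): 1370273 mod 635851 = 98571, so (1370273/635851) = (98571/635851)
flip (98571/635851) -> (635851/98571): both odd, 98571 mod 4 = 3, 635851 mod 4 = 3, so the flip contributes -1; sign now -1
(635851/98571): 635851 mod 98571 = 44425, so (635851/98571) = (44425/98571)
flip (44425/98571) -> (98571/44425): both odd, 44425 mod 4 = 1, 98571 mod 4 = 3, so the flip contributes +1; sign now -1
(98571/44425): 98571 mod 44425 = 9721, so (98571/44425) = (9721/44425)
flip (9721/44425) -> (44425/9721): both odd, 9721 mod 4 = 1, 44425 mod 4 = 1, so the flip contributes +1; sign now -1
(44425/9721): 44425 mod 9721 = 5541, so (44425/9721) = (5541/9721)
flip (5541/9721) -> (9721/5541): both odd, 5541 mod 4 = 1, 9721 mod 4 = 1, so the flip contributes +1; sign now -1
(9721/5541): 9721 mod 5541 = 4180, so (9721/5541) = (4180/5541)
factor out 2^2: 4180 = 2^2·1045; with 5541 mod 8 = 5, (2/5541) = -1; sign now -1; continue with (1045/5541)
flip (1045/5541) -> (5541/1045): both odd, 1045 mod 4 = 1, 5541 mod 4 = 1, so the flip contributes +1; sign now -1
(5541/1045): 5541 mod 1045 = 316, so (5541/1045) = (316/1045)
factor out 2^2: 316 = 2^2·79; with 1045 mod 8 = 5, (2/1045) = -1; sign now -1; continue with (79/1045)
flip (79/1045) -> (1045/79): both odd, 79 mod 4 = 3, 1045 mod 4 = 1, so the flip contributes +1; sign now -1
(1045/79): 1045 mod 79 = 18, so (1045/79) = (18/79)
factor out 2^1: 18 = 2^1·9; with 79 mod 8 = 7, (2/79) = +1; sign now -1; continue with (9/79)
flip (9/79) -> (79/9): both odd, 9 mod 4 = 1, 79 mod 4 = 3, so the flip contributes +1; sign now -1
(79/9): 79 mod 9 = 7, so (79/9) = (7/9)
flip (7/9) -> (9/7): both odd, 7 mod 4 = 3, 9 mod 4 = 1, so the flip contributes +1; sign now -1
(9/7): 9 mod 7 = 2, so (9/7) = (2/7)
factor out 2^1: 2 = 2^1·1; with 7 mod 8 = 7, (2/7) = +1; sign now -1; continue with (1/7)
reached (1/7) = 1, so the symbol is -1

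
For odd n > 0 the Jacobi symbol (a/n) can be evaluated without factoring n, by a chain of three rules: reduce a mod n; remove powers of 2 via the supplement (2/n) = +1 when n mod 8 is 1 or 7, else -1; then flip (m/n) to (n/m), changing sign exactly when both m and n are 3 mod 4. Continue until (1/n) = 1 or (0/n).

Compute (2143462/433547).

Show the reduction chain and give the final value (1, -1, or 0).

(2143462/433547): 2143462 mod 433547 = 409274, so (2143462/433547) = (409274/433547)
factor out 2^1: 409274 = 2^1·204637; with 433547 mod 8 = 3, (2/433547) = -1; sign now -1; continue with (204637/433547)
flip (204637/433547) -> (433547/204637): both odd, 204637 mod 4 = 1, 433547 mod 4 = 3, so the flip contributes +1; sign now -1
(433547/204637): 433547 mod 204637 = 24273, so (433547/204637) = (24273/204637)
flip (24273/204637) -> (204637/24273): both odd, 24273 mod 4 = 1, 204637 mod 4 = 1, so the flip contributes +1; sign now -1
(204637/24273): 204637 mod 24273 = 10453, so (204637/24273) = (10453/24273)
flip (10453/24273) -> (24273/10453): both odd, 10453 mod 4 = 1, 24273 mod 4 = 1, so the flip contributes +1; sign now -1
(24273/10453): 24273 mod 10453 = 3367, so (24273/10453) = (3367/10453)
flip (3367/10453) -> (10453/3367): both odd, 3367 mod 4 = 3, 10453 mod 4 = 1, so the flip contributes +1; sign now -1
(10453/3367): 10453 mod 3367 = 352, so (10453/3367) = (352/3367)
factor out 2^5: 352 = 2^5·11; with 3367 mod 8 = 7, (2/3367) = +1; sign now -1; continue with (11/3367)
flip (11/3367) -> (3367/11): both odd, 11 mod 4 = 3, 3367 mod 4 = 3, so the flip contributes -1; sign now +1
(3367/11): 3367 mod 11 = 1, so (3367/11) = (1/11)
reached (1/11) = 1, so the symbol is +1

1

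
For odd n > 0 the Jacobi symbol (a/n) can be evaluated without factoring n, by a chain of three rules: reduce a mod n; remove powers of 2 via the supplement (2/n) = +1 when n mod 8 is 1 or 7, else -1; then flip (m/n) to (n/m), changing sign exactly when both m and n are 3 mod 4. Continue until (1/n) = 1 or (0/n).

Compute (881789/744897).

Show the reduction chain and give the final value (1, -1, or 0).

1

(881789/744897) = (136892/744897)   [reduce mod 744897]
136892 = 2^2·34223; (2/744897) = +1 since 744897 mod 8 = 1, so (136892/744897) = (+1)^2·(34223/744897); sign now +1
reciprocity: (34223/744897) = +1·(744897/34223) since 34223 mod 4 = 3, 744897 mod 4 = 1; sign now +1
(744897/34223) = (26214/34223)   [reduce mod 34223]
26214 = 2^1·13107; (2/34223) = +1 since 34223 mod 8 = 7, so (26214/34223) = (+1)^1·(13107/34223); sign now +1
reciprocity: (13107/34223) = -1·(34223/13107) since 13107 mod 4 = 3, 34223 mod 4 = 3; sign now -1
(34223/13107) = (8009/13107)   [reduce mod 13107]
reciprocity: (8009/13107) = +1·(13107/8009) since 8009 mod 4 = 1, 13107 mod 4 = 3; sign now -1
(13107/8009) = (5098/8009)   [reduce mod 8009]
5098 = 2^1·2549; (2/8009) = +1 since 8009 mod 8 = 1, so (5098/8009) = (+1)^1·(2549/8009); sign now -1
reciprocity: (2549/8009) = +1·(8009/2549) since 2549 mod 4 = 1, 8009 mod 4 = 1; sign now -1
(8009/2549) = (362/2549)   [reduce mod 2549]
362 = 2^1·181; (2/2549) = -1 since 2549 mod 8 = 5, so (362/2549) = (-1)^1·(181/2549); sign now +1
reciprocity: (181/2549) = +1·(2549/181) since 181 mod 4 = 1, 2549 mod 4 = 1; sign now +1
(2549/181) = (15/181)   [reduce mod 181]
reciprocity: (15/181) = +1·(181/15) since 15 mod 4 = 3, 181 mod 4 = 1; sign now +1
(181/15) = (1/15)   [reduce mod 15]
(1/15) = 1; final value = sign = +1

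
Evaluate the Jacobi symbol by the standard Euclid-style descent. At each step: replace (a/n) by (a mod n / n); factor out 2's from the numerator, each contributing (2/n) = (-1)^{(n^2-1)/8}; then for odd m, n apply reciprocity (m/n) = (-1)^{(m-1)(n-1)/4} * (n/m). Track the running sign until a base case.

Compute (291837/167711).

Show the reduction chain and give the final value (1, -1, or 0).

(291837/167711): 291837 mod 167711 = 124126, so (291837/167711) = (124126/167711)
factor out 2^1: 124126 = 2^1·62063; with 167711 mod 8 = 7, (2/167711) = +1; sign now +1; continue with (62063/167711)
flip (62063/167711) -> (167711/62063): both odd, 62063 mod 4 = 3, 167711 mod 4 = 3, so the flip contributes -1; sign now -1
(167711/62063): 167711 mod 62063 = 43585, so (167711/62063) = (43585/62063)
flip (43585/62063) -> (62063/43585): both odd, 43585 mod 4 = 1, 62063 mod 4 = 3, so the flip contributes +1; sign now -1
(62063/43585): 62063 mod 43585 = 18478, so (62063/43585) = (18478/43585)
factor out 2^1: 18478 = 2^1·9239; with 43585 mod 8 = 1, (2/43585) = +1; sign now -1; continue with (9239/43585)
flip (9239/43585) -> (43585/9239): both odd, 9239 mod 4 = 3, 43585 mod 4 = 1, so the flip contributes +1; sign now -1
(43585/9239): 43585 mod 9239 = 6629, so (43585/9239) = (6629/9239)
flip (6629/9239) -> (9239/6629): both odd, 6629 mod 4 = 1, 9239 mod 4 = 3, so the flip contributes +1; sign now -1
(9239/6629): 9239 mod 6629 = 2610, so (9239/6629) = (2610/6629)
factor out 2^1: 2610 = 2^1·1305; with 6629 mod 8 = 5, (2/6629) = -1; sign now +1; continue with (1305/6629)
flip (1305/6629) -> (6629/1305): both odd, 1305 mod 4 = 1, 6629 mod 4 = 1, so the flip contributes +1; sign now +1
(6629/1305): 6629 mod 1305 = 104, so (6629/1305) = (104/1305)
factor out 2^3: 104 = 2^3·13; with 1305 mod 8 = 1, (2/1305) = +1; sign now +1; continue with (13/1305)
flip (13/1305) -> (1305/13): both odd, 13 mod 4 = 1, 1305 mod 4 = 1, so the flip contributes +1; sign now +1
(1305/13): 1305 mod 13 = 5, so (1305/13) = (5/13)
flip (5/13) -> (13/5): both odd, 5 mod 4 = 1, 13 mod 4 = 1, so the flip contributes +1; sign now +1
(13/5): 13 mod 5 = 3, so (13/5) = (3/5)
flip (3/5) -> (5/3): both odd, 3 mod 4 = 3, 5 mod 4 = 1, so the flip contributes +1; sign now +1
(5/3): 5 mod 3 = 2, so (5/3) = (2/3)
factor out 2^1: 2 = 2^1·1; with 3 mod 8 = 3, (2/3) = -1; sign now -1; continue with (1/3)
reached (1/3) = 1, so the symbol is -1

-1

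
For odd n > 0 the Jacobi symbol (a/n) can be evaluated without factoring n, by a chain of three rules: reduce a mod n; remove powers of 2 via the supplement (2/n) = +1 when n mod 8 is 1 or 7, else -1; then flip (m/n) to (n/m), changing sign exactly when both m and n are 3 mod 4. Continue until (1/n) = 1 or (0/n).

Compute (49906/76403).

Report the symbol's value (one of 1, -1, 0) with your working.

49906 = 2^1·24953; (2/76403) = -1 since 76403 mod 8 = 3, so (49906/76403) = (-1)^1·(24953/76403); sign now -1
reciprocity: (24953/76403) = +1·(76403/24953) since 24953 mod 4 = 1, 76403 mod 4 = 3; sign now -1
(76403/24953) = (1544/24953)   [reduce mod 24953]
1544 = 2^3·193; (2/24953) = +1 since 24953 mod 8 = 1, so (1544/24953) = (+1)^3·(193/24953); sign now -1
reciprocity: (193/24953) = +1·(24953/193) since 193 mod 4 = 1, 24953 mod 4 = 1; sign now -1
(24953/193) = (56/193)   [reduce mod 193]
56 = 2^3·7; (2/193) = +1 since 193 mod 8 = 1, so (56/193) = (+1)^3·(7/193); sign now -1
reciprocity: (7/193) = +1·(193/7) since 7 mod 4 = 3, 193 mod 4 = 1; sign now -1
(193/7) = (4/7)   [reduce mod 7]
4 = 2^2·1; (2/7) = +1 since 7 mod 8 = 7, so (4/7) = (+1)^2·(1/7); sign now -1
(1/7) = 1; final value = sign = -1

-1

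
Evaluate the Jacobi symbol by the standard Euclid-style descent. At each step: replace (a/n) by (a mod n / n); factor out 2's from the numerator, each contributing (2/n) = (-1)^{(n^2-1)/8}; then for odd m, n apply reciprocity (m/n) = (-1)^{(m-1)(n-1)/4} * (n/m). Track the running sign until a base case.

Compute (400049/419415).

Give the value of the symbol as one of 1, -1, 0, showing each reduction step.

-1

reciprocity: (400049/419415) = +1·(419415/400049) since 400049 mod 4 = 1, 419415 mod 4 = 3; sign now +1
(419415/400049) = (19366/400049)   [reduce mod 400049]
19366 = 2^1·9683; (2/400049) = +1 since 400049 mod 8 = 1, so (19366/400049) = (+1)^1·(9683/400049); sign now +1
reciprocity: (9683/400049) = +1·(400049/9683) since 9683 mod 4 = 3, 400049 mod 4 = 1; sign now +1
(400049/9683) = (3046/9683)   [reduce mod 9683]
3046 = 2^1·1523; (2/9683) = -1 since 9683 mod 8 = 3, so (3046/9683) = (-1)^1·(1523/9683); sign now -1
reciprocity: (1523/9683) = -1·(9683/1523) since 1523 mod 4 = 3, 9683 mod 4 = 3; sign now +1
(9683/1523) = (545/1523)   [reduce mod 1523]
reciprocity: (545/1523) = +1·(1523/545) since 545 mod 4 = 1, 1523 mod 4 = 3; sign now +1
(1523/545) = (433/545)   [reduce mod 545]
reciprocity: (433/545) = +1·(545/433) since 433 mod 4 = 1, 545 mod 4 = 1; sign now +1
(545/433) = (112/433)   [reduce mod 433]
112 = 2^4·7; (2/433) = +1 since 433 mod 8 = 1, so (112/433) = (+1)^4·(7/433); sign now +1
reciprocity: (7/433) = +1·(433/7) since 7 mod 4 = 3, 433 mod 4 = 1; sign now +1
(433/7) = (6/7)   [reduce mod 7]
6 = 2^1·3; (2/7) = +1 since 7 mod 8 = 7, so (6/7) = (+1)^1·(3/7); sign now +1
reciprocity: (3/7) = -1·(7/3) since 3 mod 4 = 3, 7 mod 4 = 3; sign now -1
(7/3) = (1/3)   [reduce mod 3]
(1/3) = 1; final value = sign = -1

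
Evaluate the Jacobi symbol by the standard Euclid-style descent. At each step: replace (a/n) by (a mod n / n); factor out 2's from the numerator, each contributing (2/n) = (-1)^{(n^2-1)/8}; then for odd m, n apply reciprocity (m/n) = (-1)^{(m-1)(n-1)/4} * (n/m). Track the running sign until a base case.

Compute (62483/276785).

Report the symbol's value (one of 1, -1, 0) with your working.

reciprocity: (62483/276785) = +1·(276785/62483) since 62483 mod 4 = 3, 276785 mod 4 = 1; sign now +1
(276785/62483) = (26853/62483)   [reduce mod 62483]
reciprocity: (26853/62483) = +1·(62483/26853) since 26853 mod 4 = 1, 62483 mod 4 = 3; sign now +1
(62483/26853) = (8777/26853)   [reduce mod 26853]
reciprocity: (8777/26853) = +1·(26853/8777) since 8777 mod 4 = 1, 26853 mod 4 = 1; sign now +1
(26853/8777) = (522/8777)   [reduce mod 8777]
522 = 2^1·261; (2/8777) = +1 since 8777 mod 8 = 1, so (522/8777) = (+1)^1·(261/8777); sign now +1
reciprocity: (261/8777) = +1·(8777/261) since 261 mod 4 = 1, 8777 mod 4 = 1; sign now +1
(8777/261) = (164/261)   [reduce mod 261]
164 = 2^2·41; (2/261) = -1 since 261 mod 8 = 5, so (164/261) = (-1)^2·(41/261); sign now +1
reciprocity: (41/261) = +1·(261/41) since 41 mod 4 = 1, 261 mod 4 = 1; sign now +1
(261/41) = (15/41)   [reduce mod 41]
reciprocity: (15/41) = +1·(41/15) since 15 mod 4 = 3, 41 mod 4 = 1; sign now +1
(41/15) = (11/15)   [reduce mod 15]
reciprocity: (11/15) = -1·(15/11) since 11 mod 4 = 3, 15 mod 4 = 3; sign now -1
(15/11) = (4/11)   [reduce mod 11]
4 = 2^2·1; (2/11) = -1 since 11 mod 8 = 3, so (4/11) = (-1)^2·(1/11); sign now -1
(1/11) = 1; final value = sign = -1

-1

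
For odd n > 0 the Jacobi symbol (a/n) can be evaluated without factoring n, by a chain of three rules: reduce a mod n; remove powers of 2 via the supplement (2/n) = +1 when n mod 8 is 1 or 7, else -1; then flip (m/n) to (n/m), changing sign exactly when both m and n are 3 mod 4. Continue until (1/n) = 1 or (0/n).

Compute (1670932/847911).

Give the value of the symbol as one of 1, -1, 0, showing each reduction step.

1

(1670932/847911) = (823021/847911)   [reduce mod 847911]
reciprocity: (823021/847911) = +1·(847911/823021) since 823021 mod 4 = 1, 847911 mod 4 = 3; sign now +1
(847911/823021) = (24890/823021)   [reduce mod 823021]
24890 = 2^1·12445; (2/823021) = -1 since 823021 mod 8 = 5, so (24890/823021) = (-1)^1·(12445/823021); sign now -1
reciprocity: (12445/823021) = +1·(823021/12445) since 12445 mod 4 = 1, 823021 mod 4 = 1; sign now -1
(823021/12445) = (1651/12445)   [reduce mod 12445]
reciprocity: (1651/12445) = +1·(12445/1651) since 1651 mod 4 = 3, 12445 mod 4 = 1; sign now -1
(12445/1651) = (888/1651)   [reduce mod 1651]
888 = 2^3·111; (2/1651) = -1 since 1651 mod 8 = 3, so (888/1651) = (-1)^3·(111/1651); sign now +1
reciprocity: (111/1651) = -1·(1651/111) since 111 mod 4 = 3, 1651 mod 4 = 3; sign now -1
(1651/111) = (97/111)   [reduce mod 111]
reciprocity: (97/111) = +1·(111/97) since 97 mod 4 = 1, 111 mod 4 = 3; sign now -1
(111/97) = (14/97)   [reduce mod 97]
14 = 2^1·7; (2/97) = +1 since 97 mod 8 = 1, so (14/97) = (+1)^1·(7/97); sign now -1
reciprocity: (7/97) = +1·(97/7) since 7 mod 4 = 3, 97 mod 4 = 1; sign now -1
(97/7) = (6/7)   [reduce mod 7]
6 = 2^1·3; (2/7) = +1 since 7 mod 8 = 7, so (6/7) = (+1)^1·(3/7); sign now -1
reciprocity: (3/7) = -1·(7/3) since 3 mod 4 = 3, 7 mod 4 = 3; sign now +1
(7/3) = (1/3)   [reduce mod 3]
(1/3) = 1; final value = sign = +1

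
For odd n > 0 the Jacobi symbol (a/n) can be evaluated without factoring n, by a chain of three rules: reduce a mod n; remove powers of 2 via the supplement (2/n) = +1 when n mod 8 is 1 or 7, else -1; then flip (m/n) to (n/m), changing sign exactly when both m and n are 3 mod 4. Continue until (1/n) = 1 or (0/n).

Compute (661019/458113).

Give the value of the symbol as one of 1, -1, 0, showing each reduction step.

(661019/458113) = (202906/458113)   [reduce mod 458113]
202906 = 2^1·101453; (2/458113) = +1 since 458113 mod 8 = 1, so (202906/458113) = (+1)^1·(101453/458113); sign now +1
reciprocity: (101453/458113) = +1·(458113/101453) since 101453 mod 4 = 1, 458113 mod 4 = 1; sign now +1
(458113/101453) = (52301/101453)   [reduce mod 101453]
reciprocity: (52301/101453) = +1·(101453/52301) since 52301 mod 4 = 1, 101453 mod 4 = 1; sign now +1
(101453/52301) = (49152/52301)   [reduce mod 52301]
49152 = 2^14·3; (2/52301) = -1 since 52301 mod 8 = 5, so (49152/52301) = (-1)^14·(3/52301); sign now +1
reciprocity: (3/52301) = +1·(52301/3) since 3 mod 4 = 3, 52301 mod 4 = 1; sign now +1
(52301/3) = (2/3)   [reduce mod 3]
2 = 2^1·1; (2/3) = -1 since 3 mod 8 = 3, so (2/3) = (-1)^1·(1/3); sign now -1
(1/3) = 1; final value = sign = -1

-1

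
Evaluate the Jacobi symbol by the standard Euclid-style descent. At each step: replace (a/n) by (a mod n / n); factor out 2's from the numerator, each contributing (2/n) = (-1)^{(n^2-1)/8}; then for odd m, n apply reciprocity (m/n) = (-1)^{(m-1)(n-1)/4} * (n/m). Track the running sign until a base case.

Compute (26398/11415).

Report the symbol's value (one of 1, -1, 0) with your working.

1

(26398/11415): 26398 mod 11415 = 3568, so (26398/11415) = (3568/11415)
factor out 2^4: 3568 = 2^4·223; with 11415 mod 8 = 7, (2/11415) = +1; sign now +1; continue with (223/11415)
flip (223/11415) -> (11415/223): both odd, 223 mod 4 = 3, 11415 mod 4 = 3, so the flip contributes -1; sign now -1
(11415/223): 11415 mod 223 = 42, so (11415/223) = (42/223)
factor out 2^1: 42 = 2^1·21; with 223 mod 8 = 7, (2/223) = +1; sign now -1; continue with (21/223)
flip (21/223) -> (223/21): both odd, 21 mod 4 = 1, 223 mod 4 = 3, so the flip contributes +1; sign now -1
(223/21): 223 mod 21 = 13, so (223/21) = (13/21)
flip (13/21) -> (21/13): both odd, 13 mod 4 = 1, 21 mod 4 = 1, so the flip contributes +1; sign now -1
(21/13): 21 mod 13 = 8, so (21/13) = (8/13)
factor out 2^3: 8 = 2^3·1; with 13 mod 8 = 5, (2/13) = -1; sign now +1; continue with (1/13)
reached (1/13) = 1, so the symbol is +1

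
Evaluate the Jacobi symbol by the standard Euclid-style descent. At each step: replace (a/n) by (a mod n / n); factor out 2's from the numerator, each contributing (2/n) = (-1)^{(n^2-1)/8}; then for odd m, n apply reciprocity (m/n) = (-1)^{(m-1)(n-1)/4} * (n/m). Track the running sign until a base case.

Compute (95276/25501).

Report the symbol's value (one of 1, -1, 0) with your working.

(95276/25501) = (18773/25501)   [reduce mod 25501]
reciprocity: (18773/25501) = +1·(25501/18773) since 18773 mod 4 = 1, 25501 mod 4 = 1; sign now +1
(25501/18773) = (6728/18773)   [reduce mod 18773]
6728 = 2^3·841; (2/18773) = -1 since 18773 mod 8 = 5, so (6728/18773) = (-1)^3·(841/18773); sign now -1
reciprocity: (841/18773) = +1·(18773/841) since 841 mod 4 = 1, 18773 mod 4 = 1; sign now -1
(18773/841) = (271/841)   [reduce mod 841]
reciprocity: (271/841) = +1·(841/271) since 271 mod 4 = 3, 841 mod 4 = 1; sign now -1
(841/271) = (28/271)   [reduce mod 271]
28 = 2^2·7; (2/271) = +1 since 271 mod 8 = 7, so (28/271) = (+1)^2·(7/271); sign now -1
reciprocity: (7/271) = -1·(271/7) since 7 mod 4 = 3, 271 mod 4 = 3; sign now +1
(271/7) = (5/7)   [reduce mod 7]
reciprocity: (5/7) = +1·(7/5) since 5 mod 4 = 1, 7 mod 4 = 3; sign now +1
(7/5) = (2/5)   [reduce mod 5]
2 = 2^1·1; (2/5) = -1 since 5 mod 8 = 5, so (2/5) = (-1)^1·(1/5); sign now -1
(1/5) = 1; final value = sign = -1

-1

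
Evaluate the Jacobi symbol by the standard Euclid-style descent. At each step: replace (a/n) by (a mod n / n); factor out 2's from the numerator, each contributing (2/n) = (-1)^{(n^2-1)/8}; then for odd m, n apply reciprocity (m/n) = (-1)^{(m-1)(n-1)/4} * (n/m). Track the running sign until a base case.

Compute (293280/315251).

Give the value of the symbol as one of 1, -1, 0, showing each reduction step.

-1

factor out 2^5: 293280 = 2^5·9165; with 315251 mod 8 = 3, (2/315251) = -1; sign now -1; continue with (9165/315251)
flip (9165/315251) -> (315251/9165): both odd, 9165 mod 4 = 1, 315251 mod 4 = 3, so the flip contributes +1; sign now -1
(315251/9165): 315251 mod 9165 = 3641, so (315251/9165) = (3641/9165)
flip (3641/9165) -> (9165/3641): both odd, 3641 mod 4 = 1, 9165 mod 4 = 1, so the flip contributes +1; sign now -1
(9165/3641): 9165 mod 3641 = 1883, so (9165/3641) = (1883/3641)
flip (1883/3641) -> (3641/1883): both odd, 1883 mod 4 = 3, 3641 mod 4 = 1, so the flip contributes +1; sign now -1
(3641/1883): 3641 mod 1883 = 1758, so (3641/1883) = (1758/1883)
factor out 2^1: 1758 = 2^1·879; with 1883 mod 8 = 3, (2/1883) = -1; sign now +1; continue with (879/1883)
flip (879/1883) -> (1883/879): both odd, 879 mod 4 = 3, 1883 mod 4 = 3, so the flip contributes -1; sign now -1
(1883/879): 1883 mod 879 = 125, so (1883/879) = (125/879)
flip (125/879) -> (879/125): both odd, 125 mod 4 = 1, 879 mod 4 = 3, so the flip contributes +1; sign now -1
(879/125): 879 mod 125 = 4, so (879/125) = (4/125)
factor out 2^2: 4 = 2^2·1; with 125 mod 8 = 5, (2/125) = -1; sign now -1; continue with (1/125)
reached (1/125) = 1, so the symbol is -1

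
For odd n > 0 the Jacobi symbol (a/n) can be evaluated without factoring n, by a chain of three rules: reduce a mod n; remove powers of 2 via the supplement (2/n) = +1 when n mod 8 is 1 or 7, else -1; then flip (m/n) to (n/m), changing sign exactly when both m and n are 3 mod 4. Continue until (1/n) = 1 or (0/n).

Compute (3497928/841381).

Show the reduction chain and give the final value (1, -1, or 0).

(3497928/841381): 3497928 mod 841381 = 132404, so (3497928/841381) = (132404/841381)
factor out 2^2: 132404 = 2^2·33101; with 841381 mod 8 = 5, (2/841381) = -1; sign now +1; continue with (33101/841381)
flip (33101/841381) -> (841381/33101): both odd, 33101 mod 4 = 1, 841381 mod 4 = 1, so the flip contributes +1; sign now +1
(841381/33101): 841381 mod 33101 = 13856, so (841381/33101) = (13856/33101)
factor out 2^5: 13856 = 2^5·433; with 33101 mod 8 = 5, (2/33101) = -1; sign now -1; continue with (433/33101)
flip (433/33101) -> (33101/433): both odd, 433 mod 4 = 1, 33101 mod 4 = 1, so the flip contributes +1; sign now -1
(33101/433): 33101 mod 433 = 193, so (33101/433) = (193/433)
flip (193/433) -> (433/193): both odd, 193 mod 4 = 1, 433 mod 4 = 1, so the flip contributes +1; sign now -1
(433/193): 433 mod 193 = 47, so (433/193) = (47/193)
flip (47/193) -> (193/47): both odd, 47 mod 4 = 3, 193 mod 4 = 1, so the flip contributes +1; sign now -1
(193/47): 193 mod 47 = 5, so (193/47) = (5/47)
flip (5/47) -> (47/5): both odd, 5 mod 4 = 1, 47 mod 4 = 3, so the flip contributes +1; sign now -1
(47/5): 47 mod 5 = 2, so (47/5) = (2/5)
factor out 2^1: 2 = 2^1·1; with 5 mod 8 = 5, (2/5) = -1; sign now +1; continue with (1/5)
reached (1/5) = 1, so the symbol is +1

1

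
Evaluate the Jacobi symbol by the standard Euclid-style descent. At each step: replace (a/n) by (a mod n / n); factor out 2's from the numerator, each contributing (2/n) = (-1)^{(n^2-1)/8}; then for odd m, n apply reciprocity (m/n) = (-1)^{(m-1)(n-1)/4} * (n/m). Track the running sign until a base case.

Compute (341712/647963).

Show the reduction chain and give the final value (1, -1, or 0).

factor out 2^4: 341712 = 2^4·21357; with 647963 mod 8 = 3, (2/647963) = -1; sign now +1; continue with (21357/647963)
flip (21357/647963) -> (647963/21357): both odd, 21357 mod 4 = 1, 647963 mod 4 = 3, so the flip contributes +1; sign now +1
(647963/21357): 647963 mod 21357 = 7253, so (647963/21357) = (7253/21357)
flip (7253/21357) -> (21357/7253): both odd, 7253 mod 4 = 1, 21357 mod 4 = 1, so the flip contributes +1; sign now +1
(21357/7253): 21357 mod 7253 = 6851, so (21357/7253) = (6851/7253)
flip (6851/7253) -> (7253/6851): both odd, 6851 mod 4 = 3, 7253 mod 4 = 1, so the flip contributes +1; sign now +1
(7253/6851): 7253 mod 6851 = 402, so (7253/6851) = (402/6851)
factor out 2^1: 402 = 2^1·201; with 6851 mod 8 = 3, (2/6851) = -1; sign now -1; continue with (201/6851)
flip (201/6851) -> (6851/201): both odd, 201 mod 4 = 1, 6851 mod 4 = 3, so the flip contributes +1; sign now -1
(6851/201): 6851 mod 201 = 17, so (6851/201) = (17/201)
flip (17/201) -> (201/17): both odd, 17 mod 4 = 1, 201 mod 4 = 1, so the flip contributes +1; sign now -1
(201/17): 201 mod 17 = 14, so (201/17) = (14/17)
factor out 2^1: 14 = 2^1·7; with 17 mod 8 = 1, (2/17) = +1; sign now -1; continue with (7/17)
flip (7/17) -> (17/7): both odd, 7 mod 4 = 3, 17 mod 4 = 1, so the flip contributes +1; sign now -1
(17/7): 17 mod 7 = 3, so (17/7) = (3/7)
flip (3/7) -> (7/3): both odd, 3 mod 4 = 3, 7 mod 4 = 3, so the flip contributes -1; sign now +1
(7/3): 7 mod 3 = 1, so (7/3) = (1/3)
reached (1/3) = 1, so the symbol is +1

1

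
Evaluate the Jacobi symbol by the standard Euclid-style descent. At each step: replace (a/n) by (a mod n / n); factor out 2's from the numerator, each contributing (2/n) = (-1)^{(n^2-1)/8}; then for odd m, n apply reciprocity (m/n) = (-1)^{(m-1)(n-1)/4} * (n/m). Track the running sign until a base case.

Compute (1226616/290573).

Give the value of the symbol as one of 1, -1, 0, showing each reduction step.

1

(1226616/290573) = (64324/290573)   [reduce mod 290573]
64324 = 2^2·16081; (2/290573) = -1 since 290573 mod 8 = 5, so (64324/290573) = (-1)^2·(16081/290573); sign now +1
reciprocity: (16081/290573) = +1·(290573/16081) since 16081 mod 4 = 1, 290573 mod 4 = 1; sign now +1
(290573/16081) = (1115/16081)   [reduce mod 16081]
reciprocity: (1115/16081) = +1·(16081/1115) since 1115 mod 4 = 3, 16081 mod 4 = 1; sign now +1
(16081/1115) = (471/1115)   [reduce mod 1115]
reciprocity: (471/1115) = -1·(1115/471) since 471 mod 4 = 3, 1115 mod 4 = 3; sign now -1
(1115/471) = (173/471)   [reduce mod 471]
reciprocity: (173/471) = +1·(471/173) since 173 mod 4 = 1, 471 mod 4 = 3; sign now -1
(471/173) = (125/173)   [reduce mod 173]
reciprocity: (125/173) = +1·(173/125) since 125 mod 4 = 1, 173 mod 4 = 1; sign now -1
(173/125) = (48/125)   [reduce mod 125]
48 = 2^4·3; (2/125) = -1 since 125 mod 8 = 5, so (48/125) = (-1)^4·(3/125); sign now -1
reciprocity: (3/125) = +1·(125/3) since 3 mod 4 = 3, 125 mod 4 = 1; sign now -1
(125/3) = (2/3)   [reduce mod 3]
2 = 2^1·1; (2/3) = -1 since 3 mod 8 = 3, so (2/3) = (-1)^1·(1/3); sign now +1
(1/3) = 1; final value = sign = +1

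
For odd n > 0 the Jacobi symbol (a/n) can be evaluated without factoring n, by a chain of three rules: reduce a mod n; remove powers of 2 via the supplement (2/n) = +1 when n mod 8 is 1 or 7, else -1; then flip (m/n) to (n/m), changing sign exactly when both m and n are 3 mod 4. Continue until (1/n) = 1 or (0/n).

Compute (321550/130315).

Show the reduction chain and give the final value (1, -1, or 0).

0

(321550/130315): 321550 mod 130315 = 60920, so (321550/130315) = (60920/130315)
factor out 2^3: 60920 = 2^3·7615; with 130315 mod 8 = 3, (2/130315) = -1; sign now -1; continue with (7615/130315)
flip (7615/130315) -> (130315/7615): both odd, 7615 mod 4 = 3, 130315 mod 4 = 3, so the flip contributes -1; sign now +1
(130315/7615): 130315 mod 7615 = 860, so (130315/7615) = (860/7615)
factor out 2^2: 860 = 2^2·215; with 7615 mod 8 = 7, (2/7615) = +1; sign now +1; continue with (215/7615)
flip (215/7615) -> (7615/215): both odd, 215 mod 4 = 3, 7615 mod 4 = 3, so the flip contributes -1; sign now -1
(7615/215): 7615 mod 215 = 90, so (7615/215) = (90/215)
factor out 2^1: 90 = 2^1·45; with 215 mod 8 = 7, (2/215) = +1; sign now -1; continue with (45/215)
flip (45/215) -> (215/45): both odd, 45 mod 4 = 1, 215 mod 4 = 3, so the flip contributes +1; sign now -1
(215/45): 215 mod 45 = 35, so (215/45) = (35/45)
flip (35/45) -> (45/35): both odd, 35 mod 4 = 3, 45 mod 4 = 1, so the flip contributes +1; sign now -1
(45/35): 45 mod 35 = 10, so (45/35) = (10/35)
factor out 2^1: 10 = 2^1·5; with 35 mod 8 = 3, (2/35) = -1; sign now +1; continue with (5/35)
flip (5/35) -> (35/5): both odd, 5 mod 4 = 1, 35 mod 4 = 3, so the flip contributes +1; sign now +1
(35/5): 35 mod 5 = 0, so (35/5) = (0/5)
reached (0/5); gcd(a, n) > 1, so (0/5) = 0 and the symbol is 0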